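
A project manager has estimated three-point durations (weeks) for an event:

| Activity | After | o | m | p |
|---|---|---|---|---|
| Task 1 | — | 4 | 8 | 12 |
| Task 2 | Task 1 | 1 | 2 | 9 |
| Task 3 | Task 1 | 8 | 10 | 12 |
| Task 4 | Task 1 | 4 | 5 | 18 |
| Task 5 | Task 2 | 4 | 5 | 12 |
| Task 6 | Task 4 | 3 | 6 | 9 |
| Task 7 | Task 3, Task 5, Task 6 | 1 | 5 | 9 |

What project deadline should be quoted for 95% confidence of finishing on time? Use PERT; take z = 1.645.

31.2 weeks

te_Task 1 = (4 + 4·8 + 12)/6 = 48/6 = 8; σ²_Task 1 = ((12−4)/6)² = 1.778
te_Task 2 = (1 + 4·2 + 9)/6 = 18/6 = 3; σ²_Task 2 = ((9−1)/6)² = 1.778
te_Task 3 = (8 + 4·10 + 12)/6 = 60/6 = 10; σ²_Task 3 = ((12−8)/6)² = 0.444
te_Task 4 = (4 + 4·5 + 18)/6 = 42/6 = 7; σ²_Task 4 = ((18−4)/6)² = 5.444
te_Task 5 = (4 + 4·5 + 12)/6 = 36/6 = 6; σ²_Task 5 = ((12−4)/6)² = 1.778
te_Task 6 = (3 + 4·6 + 9)/6 = 36/6 = 6; σ²_Task 6 = ((9−3)/6)² = 1.000
te_Task 7 = (1 + 4·5 + 9)/6 = 30/6 = 5; σ²_Task 7 = ((9−1)/6)² = 1.778

Forward pass:
ES_Task 1 = 0; EF_Task 1 = 8
ES_Task 2 = 8; EF_Task 2 = 8+3 = 11
ES_Task 3 = 8; EF_Task 3 = 8+10 = 18
ES_Task 4 = 8; EF_Task 4 = 8+7 = 15
ES_Task 5 = 11; EF_Task 5 = 11+6 = 17
ES_Task 6 = 15; EF_Task 6 = 15+6 = 21
ES_Task 7 = max(EF_Task 3=18, EF_Task 5=17, EF_Task 6=21) = 21; EF_Task 7 = 21+5 = 26
Expected project duration μ = 26 weeks. Critical path: Task 1 → Task 4 → Task 6 → Task 7.

Variance along critical path = 1.778 + 5.444 + 1.000 + 1.778 = 10.000; σ = 3.162 weeks.
D = μ + z·σ = 26 + 1.645·3.162 = 31.2 weeks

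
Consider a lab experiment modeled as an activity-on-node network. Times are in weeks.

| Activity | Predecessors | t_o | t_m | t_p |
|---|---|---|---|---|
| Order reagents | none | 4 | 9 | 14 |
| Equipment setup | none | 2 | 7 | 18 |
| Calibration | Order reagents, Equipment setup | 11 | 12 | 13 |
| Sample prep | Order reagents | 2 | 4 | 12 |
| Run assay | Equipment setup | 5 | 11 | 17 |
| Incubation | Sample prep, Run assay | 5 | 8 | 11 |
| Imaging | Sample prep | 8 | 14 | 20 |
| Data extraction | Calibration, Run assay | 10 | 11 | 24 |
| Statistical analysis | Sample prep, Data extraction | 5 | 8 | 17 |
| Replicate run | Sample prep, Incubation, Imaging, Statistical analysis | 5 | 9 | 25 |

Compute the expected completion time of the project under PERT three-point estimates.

te_Order reagents = (4 + 4·9 + 14)/6 = 54/6 = 9
te_Equipment setup = (2 + 4·7 + 18)/6 = 48/6 = 8
te_Calibration = (11 + 4·12 + 13)/6 = 72/6 = 12
te_Sample prep = (2 + 4·4 + 12)/6 = 30/6 = 5
te_Run assay = (5 + 4·11 + 17)/6 = 66/6 = 11
te_Incubation = (5 + 4·8 + 11)/6 = 48/6 = 8
te_Imaging = (8 + 4·14 + 20)/6 = 84/6 = 14
te_Data extraction = (10 + 4·11 + 24)/6 = 78/6 = 13
te_Statistical analysis = (5 + 4·8 + 17)/6 = 54/6 = 9
te_Replicate run = (5 + 4·9 + 25)/6 = 66/6 = 11

Forward pass:
ES_Order reagents = 0; EF_Order reagents = 9
ES_Equipment setup = 0; EF_Equipment setup = 8
ES_Calibration = max(EF_Order reagents=9, EF_Equipment setup=8) = 9; EF_Calibration = 9+12 = 21
ES_Sample prep = 9; EF_Sample prep = 9+5 = 14
ES_Run assay = 8; EF_Run assay = 8+11 = 19
ES_Incubation = max(EF_Sample prep=14, EF_Run assay=19) = 19; EF_Incubation = 19+8 = 27
ES_Imaging = 14; EF_Imaging = 14+14 = 28
ES_Data extraction = max(EF_Calibration=21, EF_Run assay=19) = 21; EF_Data extraction = 21+13 = 34
ES_Statistical analysis = max(EF_Sample prep=14, EF_Data extraction=34) = 34; EF_Statistical analysis = 34+9 = 43
ES_Replicate run = max(EF_Sample prep=14, EF_Incubation=27, EF_Imaging=28, EF_Statistical analysis=43) = 43; EF_Replicate run = 43+11 = 54
Expected project duration μ = 54 weeks. Critical path: Order reagents → Calibration → Data extraction → Statistical analysis → Replicate run.

54 weeks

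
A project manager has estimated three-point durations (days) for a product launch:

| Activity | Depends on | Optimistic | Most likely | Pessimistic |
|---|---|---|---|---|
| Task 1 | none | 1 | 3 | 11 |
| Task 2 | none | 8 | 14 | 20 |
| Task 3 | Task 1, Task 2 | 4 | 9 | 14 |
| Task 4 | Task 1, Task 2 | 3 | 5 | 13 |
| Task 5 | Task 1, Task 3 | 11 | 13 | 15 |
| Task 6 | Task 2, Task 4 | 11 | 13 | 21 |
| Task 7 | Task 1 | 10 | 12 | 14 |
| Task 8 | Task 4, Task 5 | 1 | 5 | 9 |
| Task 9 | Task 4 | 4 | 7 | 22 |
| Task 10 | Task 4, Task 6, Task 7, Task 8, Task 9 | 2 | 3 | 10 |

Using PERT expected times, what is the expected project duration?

45 days

te_Task 1 = (1 + 4·3 + 11)/6 = 24/6 = 4
te_Task 2 = (8 + 4·14 + 20)/6 = 84/6 = 14
te_Task 3 = (4 + 4·9 + 14)/6 = 54/6 = 9
te_Task 4 = (3 + 4·5 + 13)/6 = 36/6 = 6
te_Task 5 = (11 + 4·13 + 15)/6 = 78/6 = 13
te_Task 6 = (11 + 4·13 + 21)/6 = 84/6 = 14
te_Task 7 = (10 + 4·12 + 14)/6 = 72/6 = 12
te_Task 8 = (1 + 4·5 + 9)/6 = 30/6 = 5
te_Task 9 = (4 + 4·7 + 22)/6 = 54/6 = 9
te_Task 10 = (2 + 4·3 + 10)/6 = 24/6 = 4

Forward pass:
ES_Task 1 = 0; EF_Task 1 = 4
ES_Task 2 = 0; EF_Task 2 = 14
ES_Task 3 = max(EF_Task 1=4, EF_Task 2=14) = 14; EF_Task 3 = 14+9 = 23
ES_Task 4 = max(EF_Task 1=4, EF_Task 2=14) = 14; EF_Task 4 = 14+6 = 20
ES_Task 5 = max(EF_Task 1=4, EF_Task 3=23) = 23; EF_Task 5 = 23+13 = 36
ES_Task 6 = max(EF_Task 2=14, EF_Task 4=20) = 20; EF_Task 6 = 20+14 = 34
ES_Task 7 = 4; EF_Task 7 = 4+12 = 16
ES_Task 8 = max(EF_Task 4=20, EF_Task 5=36) = 36; EF_Task 8 = 36+5 = 41
ES_Task 9 = 20; EF_Task 9 = 20+9 = 29
ES_Task 10 = max(EF_Task 4=20, EF_Task 6=34, EF_Task 7=16, EF_Task 8=41, EF_Task 9=29) = 41; EF_Task 10 = 41+4 = 45
Expected project duration μ = 45 days. Critical path: Task 2 → Task 3 → Task 5 → Task 8 → Task 10.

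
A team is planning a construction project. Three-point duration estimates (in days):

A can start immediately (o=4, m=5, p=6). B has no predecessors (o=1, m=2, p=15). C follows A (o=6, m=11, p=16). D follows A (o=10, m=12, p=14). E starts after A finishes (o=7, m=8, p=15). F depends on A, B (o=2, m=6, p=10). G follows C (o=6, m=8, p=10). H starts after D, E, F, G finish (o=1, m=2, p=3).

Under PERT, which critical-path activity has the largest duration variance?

te_A = (4 + 4·5 + 6)/6 = 30/6 = 5; σ²_A = ((6−4)/6)² = 0.111
te_B = (1 + 4·2 + 15)/6 = 24/6 = 4; σ²_B = ((15−1)/6)² = 5.444
te_C = (6 + 4·11 + 16)/6 = 66/6 = 11; σ²_C = ((16−6)/6)² = 2.778
te_D = (10 + 4·12 + 14)/6 = 72/6 = 12; σ²_D = ((14−10)/6)² = 0.444
te_E = (7 + 4·8 + 15)/6 = 54/6 = 9; σ²_E = ((15−7)/6)² = 1.778
te_F = (2 + 4·6 + 10)/6 = 36/6 = 6; σ²_F = ((10−2)/6)² = 1.778
te_G = (6 + 4·8 + 10)/6 = 48/6 = 8; σ²_G = ((10−6)/6)² = 0.444
te_H = (1 + 4·2 + 3)/6 = 12/6 = 2; σ²_H = ((3−1)/6)² = 0.111

Forward pass:
ES_A = 0; EF_A = 5
ES_B = 0; EF_B = 4
ES_C = 5; EF_C = 5+11 = 16
ES_D = 5; EF_D = 5+12 = 17
ES_E = 5; EF_E = 5+9 = 14
ES_F = max(EF_A=5, EF_B=4) = 5; EF_F = 5+6 = 11
ES_G = 16; EF_G = 16+8 = 24
ES_H = max(EF_D=17, EF_E=14, EF_F=11, EF_G=24) = 24; EF_H = 24+2 = 26
Expected project duration μ = 26 days. Critical path: A → C → G → H.

Variances on critical path: σ²_A=0.111, σ²_C=2.778, σ²_G=0.444, σ²_H=0.111.
Largest is σ²_C = 2.778.

C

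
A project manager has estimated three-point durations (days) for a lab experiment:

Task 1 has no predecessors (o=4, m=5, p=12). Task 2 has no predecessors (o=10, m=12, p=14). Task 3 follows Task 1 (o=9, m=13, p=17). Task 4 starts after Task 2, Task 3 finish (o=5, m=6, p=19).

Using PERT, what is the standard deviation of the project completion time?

te_Task 1 = (4 + 4·5 + 12)/6 = 36/6 = 6; σ²_Task 1 = ((12−4)/6)² = 1.778
te_Task 2 = (10 + 4·12 + 14)/6 = 72/6 = 12; σ²_Task 2 = ((14−10)/6)² = 0.444
te_Task 3 = (9 + 4·13 + 17)/6 = 78/6 = 13; σ²_Task 3 = ((17−9)/6)² = 1.778
te_Task 4 = (5 + 4·6 + 19)/6 = 48/6 = 8; σ²_Task 4 = ((19−5)/6)² = 5.444

Forward pass:
ES_Task 1 = 0; EF_Task 1 = 6
ES_Task 2 = 0; EF_Task 2 = 12
ES_Task 3 = 6; EF_Task 3 = 6+13 = 19
ES_Task 4 = max(EF_Task 2=12, EF_Task 3=19) = 19; EF_Task 4 = 19+8 = 27
Expected project duration μ = 27 days. Critical path: Task 1 → Task 3 → Task 4.

Variance along critical path = 1.778 + 1.778 + 5.444 = 9.000
σ = √9.000 = 3.000 days

3.00 days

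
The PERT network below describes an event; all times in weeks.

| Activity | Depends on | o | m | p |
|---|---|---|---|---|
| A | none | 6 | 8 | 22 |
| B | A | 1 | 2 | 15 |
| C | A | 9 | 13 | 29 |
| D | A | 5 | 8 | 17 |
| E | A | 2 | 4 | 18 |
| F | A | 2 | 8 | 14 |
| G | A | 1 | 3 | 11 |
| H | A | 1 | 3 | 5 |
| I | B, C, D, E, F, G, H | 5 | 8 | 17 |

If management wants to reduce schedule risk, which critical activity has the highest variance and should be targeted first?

te_A = (6 + 4·8 + 22)/6 = 60/6 = 10; σ²_A = ((22−6)/6)² = 7.111
te_B = (1 + 4·2 + 15)/6 = 24/6 = 4; σ²_B = ((15−1)/6)² = 5.444
te_C = (9 + 4·13 + 29)/6 = 90/6 = 15; σ²_C = ((29−9)/6)² = 11.111
te_D = (5 + 4·8 + 17)/6 = 54/6 = 9; σ²_D = ((17−5)/6)² = 4.000
te_E = (2 + 4·4 + 18)/6 = 36/6 = 6; σ²_E = ((18−2)/6)² = 7.111
te_F = (2 + 4·8 + 14)/6 = 48/6 = 8; σ²_F = ((14−2)/6)² = 4.000
te_G = (1 + 4·3 + 11)/6 = 24/6 = 4; σ²_G = ((11−1)/6)² = 2.778
te_H = (1 + 4·3 + 5)/6 = 18/6 = 3; σ²_H = ((5−1)/6)² = 0.444
te_I = (5 + 4·8 + 17)/6 = 54/6 = 9; σ²_I = ((17−5)/6)² = 4.000

Forward pass:
ES_A = 0; EF_A = 10
ES_B = 10; EF_B = 10+4 = 14
ES_C = 10; EF_C = 10+15 = 25
ES_D = 10; EF_D = 10+9 = 19
ES_E = 10; EF_E = 10+6 = 16
ES_F = 10; EF_F = 10+8 = 18
ES_G = 10; EF_G = 10+4 = 14
ES_H = 10; EF_H = 10+3 = 13
ES_I = max(EF_B=14, EF_C=25, EF_D=19, EF_E=16, EF_F=18, EF_G=14, EF_H=13) = 25; EF_I = 25+9 = 34
Expected project duration μ = 34 weeks. Critical path: A → C → I.

Variances on critical path: σ²_A=7.111, σ²_C=11.111, σ²_I=4.000.
Largest is σ²_C = 11.111.

C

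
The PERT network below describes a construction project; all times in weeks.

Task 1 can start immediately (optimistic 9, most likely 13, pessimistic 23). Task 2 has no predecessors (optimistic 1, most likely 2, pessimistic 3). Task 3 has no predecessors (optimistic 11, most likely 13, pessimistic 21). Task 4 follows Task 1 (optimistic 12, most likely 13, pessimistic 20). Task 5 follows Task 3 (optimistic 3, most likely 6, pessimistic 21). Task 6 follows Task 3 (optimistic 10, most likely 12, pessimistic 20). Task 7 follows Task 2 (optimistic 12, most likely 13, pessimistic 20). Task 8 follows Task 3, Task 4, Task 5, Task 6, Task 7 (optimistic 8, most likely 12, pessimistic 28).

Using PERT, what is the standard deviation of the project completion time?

4.28 weeks

te_Task 1 = (9 + 4·13 + 23)/6 = 84/6 = 14; σ²_Task 1 = ((23−9)/6)² = 5.444
te_Task 2 = (1 + 4·2 + 3)/6 = 12/6 = 2; σ²_Task 2 = ((3−1)/6)² = 0.111
te_Task 3 = (11 + 4·13 + 21)/6 = 84/6 = 14; σ²_Task 3 = ((21−11)/6)² = 2.778
te_Task 4 = (12 + 4·13 + 20)/6 = 84/6 = 14; σ²_Task 4 = ((20−12)/6)² = 1.778
te_Task 5 = (3 + 4·6 + 21)/6 = 48/6 = 8; σ²_Task 5 = ((21−3)/6)² = 9.000
te_Task 6 = (10 + 4·12 + 20)/6 = 78/6 = 13; σ²_Task 6 = ((20−10)/6)² = 2.778
te_Task 7 = (12 + 4·13 + 20)/6 = 84/6 = 14; σ²_Task 7 = ((20−12)/6)² = 1.778
te_Task 8 = (8 + 4·12 + 28)/6 = 84/6 = 14; σ²_Task 8 = ((28−8)/6)² = 11.111

Forward pass:
ES_Task 1 = 0; EF_Task 1 = 14
ES_Task 2 = 0; EF_Task 2 = 2
ES_Task 3 = 0; EF_Task 3 = 14
ES_Task 4 = 14; EF_Task 4 = 14+14 = 28
ES_Task 5 = 14; EF_Task 5 = 14+8 = 22
ES_Task 6 = 14; EF_Task 6 = 14+13 = 27
ES_Task 7 = 2; EF_Task 7 = 2+14 = 16
ES_Task 8 = max(EF_Task 3=14, EF_Task 4=28, EF_Task 5=22, EF_Task 6=27, EF_Task 7=16) = 28; EF_Task 8 = 28+14 = 42
Expected project duration μ = 42 weeks. Critical path: Task 1 → Task 4 → Task 8.

Variance along critical path = 5.444 + 1.778 + 11.111 = 18.333
σ = √18.333 = 4.282 weeks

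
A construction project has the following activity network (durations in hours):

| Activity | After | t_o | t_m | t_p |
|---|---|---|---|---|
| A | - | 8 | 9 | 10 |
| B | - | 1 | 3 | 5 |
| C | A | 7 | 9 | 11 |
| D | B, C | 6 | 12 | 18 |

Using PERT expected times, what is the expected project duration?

30 hours

te_A = (8 + 4·9 + 10)/6 = 54/6 = 9
te_B = (1 + 4·3 + 5)/6 = 18/6 = 3
te_C = (7 + 4·9 + 11)/6 = 54/6 = 9
te_D = (6 + 4·12 + 18)/6 = 72/6 = 12

Forward pass:
ES_A = 0; EF_A = 9
ES_B = 0; EF_B = 3
ES_C = 9; EF_C = 9+9 = 18
ES_D = max(EF_B=3, EF_C=18) = 18; EF_D = 18+12 = 30
Expected project duration μ = 30 hours. Critical path: A → C → D.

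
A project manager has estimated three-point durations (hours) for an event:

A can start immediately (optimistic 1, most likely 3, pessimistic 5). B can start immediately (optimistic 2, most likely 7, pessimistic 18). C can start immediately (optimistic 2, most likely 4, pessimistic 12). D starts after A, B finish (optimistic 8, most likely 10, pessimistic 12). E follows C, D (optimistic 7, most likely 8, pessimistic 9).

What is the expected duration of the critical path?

te_A = (1 + 4·3 + 5)/6 = 18/6 = 3
te_B = (2 + 4·7 + 18)/6 = 48/6 = 8
te_C = (2 + 4·4 + 12)/6 = 30/6 = 5
te_D = (8 + 4·10 + 12)/6 = 60/6 = 10
te_E = (7 + 4·8 + 9)/6 = 48/6 = 8

Forward pass:
ES_A = 0; EF_A = 3
ES_B = 0; EF_B = 8
ES_C = 0; EF_C = 5
ES_D = max(EF_A=3, EF_B=8) = 8; EF_D = 8+10 = 18
ES_E = max(EF_C=5, EF_D=18) = 18; EF_E = 18+8 = 26
Expected project duration μ = 26 hours. Critical path: B → D → E.

26 hours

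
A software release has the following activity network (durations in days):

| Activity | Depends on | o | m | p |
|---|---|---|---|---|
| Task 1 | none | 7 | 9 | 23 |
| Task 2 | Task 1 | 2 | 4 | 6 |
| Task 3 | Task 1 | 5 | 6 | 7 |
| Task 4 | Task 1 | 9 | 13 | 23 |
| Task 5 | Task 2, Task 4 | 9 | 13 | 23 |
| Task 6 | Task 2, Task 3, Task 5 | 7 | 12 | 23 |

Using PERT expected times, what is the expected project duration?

52 days

te_Task 1 = (7 + 4·9 + 23)/6 = 66/6 = 11
te_Task 2 = (2 + 4·4 + 6)/6 = 24/6 = 4
te_Task 3 = (5 + 4·6 + 7)/6 = 36/6 = 6
te_Task 4 = (9 + 4·13 + 23)/6 = 84/6 = 14
te_Task 5 = (9 + 4·13 + 23)/6 = 84/6 = 14
te_Task 6 = (7 + 4·12 + 23)/6 = 78/6 = 13

Forward pass:
ES_Task 1 = 0; EF_Task 1 = 11
ES_Task 2 = 11; EF_Task 2 = 11+4 = 15
ES_Task 3 = 11; EF_Task 3 = 11+6 = 17
ES_Task 4 = 11; EF_Task 4 = 11+14 = 25
ES_Task 5 = max(EF_Task 2=15, EF_Task 4=25) = 25; EF_Task 5 = 25+14 = 39
ES_Task 6 = max(EF_Task 2=15, EF_Task 3=17, EF_Task 5=39) = 39; EF_Task 6 = 39+13 = 52
Expected project duration μ = 52 days. Critical path: Task 1 → Task 4 → Task 5 → Task 6.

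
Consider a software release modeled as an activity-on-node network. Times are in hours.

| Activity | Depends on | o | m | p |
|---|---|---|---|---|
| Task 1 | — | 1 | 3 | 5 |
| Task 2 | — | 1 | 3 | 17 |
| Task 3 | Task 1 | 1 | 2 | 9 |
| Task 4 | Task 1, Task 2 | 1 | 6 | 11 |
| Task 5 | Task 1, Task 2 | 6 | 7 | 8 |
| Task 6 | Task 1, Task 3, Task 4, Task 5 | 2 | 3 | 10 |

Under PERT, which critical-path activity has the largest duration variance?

te_Task 1 = (1 + 4·3 + 5)/6 = 18/6 = 3; σ²_Task 1 = ((5−1)/6)² = 0.444
te_Task 2 = (1 + 4·3 + 17)/6 = 30/6 = 5; σ²_Task 2 = ((17−1)/6)² = 7.111
te_Task 3 = (1 + 4·2 + 9)/6 = 18/6 = 3; σ²_Task 3 = ((9−1)/6)² = 1.778
te_Task 4 = (1 + 4·6 + 11)/6 = 36/6 = 6; σ²_Task 4 = ((11−1)/6)² = 2.778
te_Task 5 = (6 + 4·7 + 8)/6 = 42/6 = 7; σ²_Task 5 = ((8−6)/6)² = 0.111
te_Task 6 = (2 + 4·3 + 10)/6 = 24/6 = 4; σ²_Task 6 = ((10−2)/6)² = 1.778

Forward pass:
ES_Task 1 = 0; EF_Task 1 = 3
ES_Task 2 = 0; EF_Task 2 = 5
ES_Task 3 = 3; EF_Task 3 = 3+3 = 6
ES_Task 4 = max(EF_Task 1=3, EF_Task 2=5) = 5; EF_Task 4 = 5+6 = 11
ES_Task 5 = max(EF_Task 1=3, EF_Task 2=5) = 5; EF_Task 5 = 5+7 = 12
ES_Task 6 = max(EF_Task 1=3, EF_Task 3=6, EF_Task 4=11, EF_Task 5=12) = 12; EF_Task 6 = 12+4 = 16
Expected project duration μ = 16 hours. Critical path: Task 2 → Task 5 → Task 6.

Variances on critical path: σ²_Task 2=7.111, σ²_Task 5=0.111, σ²_Task 6=1.778.
Largest is σ²_Task 2 = 7.111.

Task 2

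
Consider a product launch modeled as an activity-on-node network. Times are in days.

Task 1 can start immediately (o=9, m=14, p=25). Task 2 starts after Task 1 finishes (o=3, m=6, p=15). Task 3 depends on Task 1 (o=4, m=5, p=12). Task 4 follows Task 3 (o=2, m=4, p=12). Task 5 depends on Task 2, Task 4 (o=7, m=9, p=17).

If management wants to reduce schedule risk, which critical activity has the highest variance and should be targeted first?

te_Task 1 = (9 + 4·14 + 25)/6 = 90/6 = 15; σ²_Task 1 = ((25−9)/6)² = 7.111
te_Task 2 = (3 + 4·6 + 15)/6 = 42/6 = 7; σ²_Task 2 = ((15−3)/6)² = 4.000
te_Task 3 = (4 + 4·5 + 12)/6 = 36/6 = 6; σ²_Task 3 = ((12−4)/6)² = 1.778
te_Task 4 = (2 + 4·4 + 12)/6 = 30/6 = 5; σ²_Task 4 = ((12−2)/6)² = 2.778
te_Task 5 = (7 + 4·9 + 17)/6 = 60/6 = 10; σ²_Task 5 = ((17−7)/6)² = 2.778

Forward pass:
ES_Task 1 = 0; EF_Task 1 = 15
ES_Task 2 = 15; EF_Task 2 = 15+7 = 22
ES_Task 3 = 15; EF_Task 3 = 15+6 = 21
ES_Task 4 = 21; EF_Task 4 = 21+5 = 26
ES_Task 5 = max(EF_Task 2=22, EF_Task 4=26) = 26; EF_Task 5 = 26+10 = 36
Expected project duration μ = 36 days. Critical path: Task 1 → Task 3 → Task 4 → Task 5.

Variances on critical path: σ²_Task 1=7.111, σ²_Task 3=1.778, σ²_Task 4=2.778, σ²_Task 5=2.778.
Largest is σ²_Task 1 = 7.111.

Task 1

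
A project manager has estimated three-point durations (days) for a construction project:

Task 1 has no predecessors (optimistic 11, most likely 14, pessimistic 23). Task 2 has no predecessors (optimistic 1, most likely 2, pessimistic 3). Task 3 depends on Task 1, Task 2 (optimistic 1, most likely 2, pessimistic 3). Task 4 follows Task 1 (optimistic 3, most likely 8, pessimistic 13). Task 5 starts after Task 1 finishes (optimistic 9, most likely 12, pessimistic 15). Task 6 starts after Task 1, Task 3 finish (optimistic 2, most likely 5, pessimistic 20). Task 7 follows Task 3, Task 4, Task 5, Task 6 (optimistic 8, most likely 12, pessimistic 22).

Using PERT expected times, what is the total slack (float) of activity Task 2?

te_Task 1 = (11 + 4·14 + 23)/6 = 90/6 = 15
te_Task 2 = (1 + 4·2 + 3)/6 = 12/6 = 2
te_Task 3 = (1 + 4·2 + 3)/6 = 12/6 = 2
te_Task 4 = (3 + 4·8 + 13)/6 = 48/6 = 8
te_Task 5 = (9 + 4·12 + 15)/6 = 72/6 = 12
te_Task 6 = (2 + 4·5 + 20)/6 = 42/6 = 7
te_Task 7 = (8 + 4·12 + 22)/6 = 78/6 = 13

Forward pass:
ES_Task 1 = 0; EF_Task 1 = 15
ES_Task 2 = 0; EF_Task 2 = 2
ES_Task 3 = max(EF_Task 1=15, EF_Task 2=2) = 15; EF_Task 3 = 15+2 = 17
ES_Task 4 = 15; EF_Task 4 = 15+8 = 23
ES_Task 5 = 15; EF_Task 5 = 15+12 = 27
ES_Task 6 = max(EF_Task 1=15, EF_Task 3=17) = 17; EF_Task 6 = 17+7 = 24
ES_Task 7 = max(EF_Task 3=17, EF_Task 4=23, EF_Task 5=27, EF_Task 6=24) = 27; EF_Task 7 = 27+13 = 40
Expected project duration μ = 40 days. Critical path: Task 1 → Task 5 → Task 7.

Backward pass:
LF_Task 7 = 40; LS_Task 7 = 40−13 = 27
LF_Task 6 = LS_Task 7 = 27; LS_Task 6 = 27−7 = 20
LF_Task 5 = LS_Task 7 = 27; LS_Task 5 = 27−12 = 15
LF_Task 4 = LS_Task 7 = 27; LS_Task 4 = 27−8 = 19
LF_Task 3 = min(LS_Task 6=20, LS_Task 7=27) = 20; LS_Task 3 = 20−2 = 18
LF_Task 2 = LS_Task 3 = 18; LS_Task 2 = 18−2 = 16
LF_Task 1 = min(LS_Task 3=18, LS_Task 4=19, LS_Task 5=15, LS_Task 6=20) = 15; LS_Task 1 = 15−15 = 0
Slack_Task 2 = LS_Task 2 − ES_Task 2 = 16 − 0 = 16

16 days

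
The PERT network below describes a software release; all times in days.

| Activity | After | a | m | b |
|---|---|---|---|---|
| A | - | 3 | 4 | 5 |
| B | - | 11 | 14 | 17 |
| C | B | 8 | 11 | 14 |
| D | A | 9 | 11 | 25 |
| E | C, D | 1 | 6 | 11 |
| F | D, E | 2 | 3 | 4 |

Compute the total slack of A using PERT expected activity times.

te_A = (3 + 4·4 + 5)/6 = 24/6 = 4
te_B = (11 + 4·14 + 17)/6 = 84/6 = 14
te_C = (8 + 4·11 + 14)/6 = 66/6 = 11
te_D = (9 + 4·11 + 25)/6 = 78/6 = 13
te_E = (1 + 4·6 + 11)/6 = 36/6 = 6
te_F = (2 + 4·3 + 4)/6 = 18/6 = 3

Forward pass:
ES_A = 0; EF_A = 4
ES_B = 0; EF_B = 14
ES_C = 14; EF_C = 14+11 = 25
ES_D = 4; EF_D = 4+13 = 17
ES_E = max(EF_C=25, EF_D=17) = 25; EF_E = 25+6 = 31
ES_F = max(EF_D=17, EF_E=31) = 31; EF_F = 31+3 = 34
Expected project duration μ = 34 days. Critical path: B → C → E → F.

Backward pass:
LF_F = 34; LS_F = 34−3 = 31
LF_E = LS_F = 31; LS_E = 31−6 = 25
LF_D = min(LS_E=25, LS_F=31) = 25; LS_D = 25−13 = 12
LF_C = LS_E = 25; LS_C = 25−11 = 14
LF_B = LS_C = 14; LS_B = 14−14 = 0
LF_A = LS_D = 12; LS_A = 12−4 = 8
Slack_A = LS_A − ES_A = 8 − 0 = 8

8 days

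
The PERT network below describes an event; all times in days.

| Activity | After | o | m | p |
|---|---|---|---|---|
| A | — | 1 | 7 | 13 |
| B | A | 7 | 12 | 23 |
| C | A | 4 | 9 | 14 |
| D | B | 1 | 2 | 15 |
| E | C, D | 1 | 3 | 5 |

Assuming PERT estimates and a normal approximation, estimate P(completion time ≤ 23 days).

te_A = (1 + 4·7 + 13)/6 = 42/6 = 7; σ²_A = ((13−1)/6)² = 4.000
te_B = (7 + 4·12 + 23)/6 = 78/6 = 13; σ²_B = ((23−7)/6)² = 7.111
te_C = (4 + 4·9 + 14)/6 = 54/6 = 9; σ²_C = ((14−4)/6)² = 2.778
te_D = (1 + 4·2 + 15)/6 = 24/6 = 4; σ²_D = ((15−1)/6)² = 5.444
te_E = (1 + 4·3 + 5)/6 = 18/6 = 3; σ²_E = ((5−1)/6)² = 0.444

Forward pass:
ES_A = 0; EF_A = 7
ES_B = 7; EF_B = 7+13 = 20
ES_C = 7; EF_C = 7+9 = 16
ES_D = 20; EF_D = 20+4 = 24
ES_E = max(EF_C=16, EF_D=24) = 24; EF_E = 24+3 = 27
Expected project duration μ = 27 days. Critical path: A → B → D → E.

Variance along critical path = 4.000 + 7.111 + 5.444 + 0.444 = 17.000; σ = √17.000 = 4.123 days.
Z = (23 − 27) / 4.123 = -0.970
P(T ≤ 23) = Φ(-0.970) ≈ 0.166

0.166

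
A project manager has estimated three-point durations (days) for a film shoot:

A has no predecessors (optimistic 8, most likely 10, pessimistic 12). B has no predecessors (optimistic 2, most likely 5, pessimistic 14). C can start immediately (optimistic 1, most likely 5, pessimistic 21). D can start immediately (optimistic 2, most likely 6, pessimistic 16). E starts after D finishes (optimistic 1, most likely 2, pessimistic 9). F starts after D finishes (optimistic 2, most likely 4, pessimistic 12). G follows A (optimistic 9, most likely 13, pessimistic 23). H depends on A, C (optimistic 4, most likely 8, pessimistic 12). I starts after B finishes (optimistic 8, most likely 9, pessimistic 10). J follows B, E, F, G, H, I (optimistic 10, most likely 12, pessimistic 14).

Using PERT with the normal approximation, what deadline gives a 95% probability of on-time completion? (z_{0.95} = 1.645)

40.1 days

te_A = (8 + 4·10 + 12)/6 = 60/6 = 10; σ²_A = ((12−8)/6)² = 0.444
te_B = (2 + 4·5 + 14)/6 = 36/6 = 6; σ²_B = ((14−2)/6)² = 4.000
te_C = (1 + 4·5 + 21)/6 = 42/6 = 7; σ²_C = ((21−1)/6)² = 11.111
te_D = (2 + 4·6 + 16)/6 = 42/6 = 7; σ²_D = ((16−2)/6)² = 5.444
te_E = (1 + 4·2 + 9)/6 = 18/6 = 3; σ²_E = ((9−1)/6)² = 1.778
te_F = (2 + 4·4 + 12)/6 = 30/6 = 5; σ²_F = ((12−2)/6)² = 2.778
te_G = (9 + 4·13 + 23)/6 = 84/6 = 14; σ²_G = ((23−9)/6)² = 5.444
te_H = (4 + 4·8 + 12)/6 = 48/6 = 8; σ²_H = ((12−4)/6)² = 1.778
te_I = (8 + 4·9 + 10)/6 = 54/6 = 9; σ²_I = ((10−8)/6)² = 0.111
te_J = (10 + 4·12 + 14)/6 = 72/6 = 12; σ²_J = ((14−10)/6)² = 0.444

Forward pass:
ES_A = 0; EF_A = 10
ES_B = 0; EF_B = 6
ES_C = 0; EF_C = 7
ES_D = 0; EF_D = 7
ES_E = 7; EF_E = 7+3 = 10
ES_F = 7; EF_F = 7+5 = 12
ES_G = 10; EF_G = 10+14 = 24
ES_H = max(EF_A=10, EF_C=7) = 10; EF_H = 10+8 = 18
ES_I = 6; EF_I = 6+9 = 15
ES_J = max(EF_B=6, EF_E=10, EF_F=12, EF_G=24, EF_H=18, EF_I=15) = 24; EF_J = 24+12 = 36
Expected project duration μ = 36 days. Critical path: A → G → J.

Variance along critical path = 0.444 + 5.444 + 0.444 = 6.333; σ = 2.517 days.
D = μ + z·σ = 36 + 1.645·2.517 = 40.1 days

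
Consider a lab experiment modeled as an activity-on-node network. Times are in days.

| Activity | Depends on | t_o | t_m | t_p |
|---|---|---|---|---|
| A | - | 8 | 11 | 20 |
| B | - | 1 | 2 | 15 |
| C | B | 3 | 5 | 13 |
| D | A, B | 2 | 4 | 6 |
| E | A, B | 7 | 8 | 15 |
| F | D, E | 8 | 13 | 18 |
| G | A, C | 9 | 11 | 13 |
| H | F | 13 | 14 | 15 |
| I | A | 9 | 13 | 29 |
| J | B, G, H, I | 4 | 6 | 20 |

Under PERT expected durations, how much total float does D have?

5 days

te_A = (8 + 4·11 + 20)/6 = 72/6 = 12
te_B = (1 + 4·2 + 15)/6 = 24/6 = 4
te_C = (3 + 4·5 + 13)/6 = 36/6 = 6
te_D = (2 + 4·4 + 6)/6 = 24/6 = 4
te_E = (7 + 4·8 + 15)/6 = 54/6 = 9
te_F = (8 + 4·13 + 18)/6 = 78/6 = 13
te_G = (9 + 4·11 + 13)/6 = 66/6 = 11
te_H = (13 + 4·14 + 15)/6 = 84/6 = 14
te_I = (9 + 4·13 + 29)/6 = 90/6 = 15
te_J = (4 + 4·6 + 20)/6 = 48/6 = 8

Forward pass:
ES_A = 0; EF_A = 12
ES_B = 0; EF_B = 4
ES_C = 4; EF_C = 4+6 = 10
ES_D = max(EF_A=12, EF_B=4) = 12; EF_D = 12+4 = 16
ES_E = max(EF_A=12, EF_B=4) = 12; EF_E = 12+9 = 21
ES_F = max(EF_D=16, EF_E=21) = 21; EF_F = 21+13 = 34
ES_G = max(EF_A=12, EF_C=10) = 12; EF_G = 12+11 = 23
ES_H = 34; EF_H = 34+14 = 48
ES_I = 12; EF_I = 12+15 = 27
ES_J = max(EF_B=4, EF_G=23, EF_H=48, EF_I=27) = 48; EF_J = 48+8 = 56
Expected project duration μ = 56 days. Critical path: A → E → F → H → J.

Backward pass:
LF_J = 56; LS_J = 56−8 = 48
LF_I = LS_J = 48; LS_I = 48−15 = 33
LF_H = LS_J = 48; LS_H = 48−14 = 34
LF_G = LS_J = 48; LS_G = 48−11 = 37
LF_F = LS_H = 34; LS_F = 34−13 = 21
LF_E = LS_F = 21; LS_E = 21−9 = 12
LF_D = LS_F = 21; LS_D = 21−4 = 17
LF_C = LS_G = 37; LS_C = 37−6 = 31
LF_B = min(LS_C=31, LS_D=17, LS_E=12, LS_J=48) = 12; LS_B = 12−4 = 8
LF_A = min(LS_D=17, LS_E=12, LS_G=37, LS_I=33) = 12; LS_A = 12−12 = 0
Slack_D = LS_D − ES_D = 17 − 12 = 5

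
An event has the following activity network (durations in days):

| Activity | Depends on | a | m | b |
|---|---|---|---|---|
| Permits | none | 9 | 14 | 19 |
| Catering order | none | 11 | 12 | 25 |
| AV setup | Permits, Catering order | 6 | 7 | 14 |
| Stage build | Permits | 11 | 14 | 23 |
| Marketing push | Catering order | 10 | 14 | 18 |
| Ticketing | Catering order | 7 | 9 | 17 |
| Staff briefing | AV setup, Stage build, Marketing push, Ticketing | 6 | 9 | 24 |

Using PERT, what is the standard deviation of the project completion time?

te_Permits = (9 + 4·14 + 19)/6 = 84/6 = 14; σ²_Permits = ((19−9)/6)² = 2.778
te_Catering order = (11 + 4·12 + 25)/6 = 84/6 = 14; σ²_Catering order = ((25−11)/6)² = 5.444
te_AV setup = (6 + 4·7 + 14)/6 = 48/6 = 8; σ²_AV setup = ((14−6)/6)² = 1.778
te_Stage build = (11 + 4·14 + 23)/6 = 90/6 = 15; σ²_Stage build = ((23−11)/6)² = 4.000
te_Marketing push = (10 + 4·14 + 18)/6 = 84/6 = 14; σ²_Marketing push = ((18−10)/6)² = 1.778
te_Ticketing = (7 + 4·9 + 17)/6 = 60/6 = 10; σ²_Ticketing = ((17−7)/6)² = 2.778
te_Staff briefing = (6 + 4·9 + 24)/6 = 66/6 = 11; σ²_Staff briefing = ((24−6)/6)² = 9.000

Forward pass:
ES_Permits = 0; EF_Permits = 14
ES_Catering order = 0; EF_Catering order = 14
ES_AV setup = max(EF_Permits=14, EF_Catering order=14) = 14; EF_AV setup = 14+8 = 22
ES_Stage build = 14; EF_Stage build = 14+15 = 29
ES_Marketing push = 14; EF_Marketing push = 14+14 = 28
ES_Ticketing = 14; EF_Ticketing = 14+10 = 24
ES_Staff briefing = max(EF_AV setup=22, EF_Stage build=29, EF_Marketing push=28, EF_Ticketing=24) = 29; EF_Staff briefing = 29+11 = 40
Expected project duration μ = 40 days. Critical path: Permits → Stage build → Staff briefing.

Variance along critical path = 2.778 + 4.000 + 9.000 = 15.778
σ = √15.778 = 3.972 days

3.97 days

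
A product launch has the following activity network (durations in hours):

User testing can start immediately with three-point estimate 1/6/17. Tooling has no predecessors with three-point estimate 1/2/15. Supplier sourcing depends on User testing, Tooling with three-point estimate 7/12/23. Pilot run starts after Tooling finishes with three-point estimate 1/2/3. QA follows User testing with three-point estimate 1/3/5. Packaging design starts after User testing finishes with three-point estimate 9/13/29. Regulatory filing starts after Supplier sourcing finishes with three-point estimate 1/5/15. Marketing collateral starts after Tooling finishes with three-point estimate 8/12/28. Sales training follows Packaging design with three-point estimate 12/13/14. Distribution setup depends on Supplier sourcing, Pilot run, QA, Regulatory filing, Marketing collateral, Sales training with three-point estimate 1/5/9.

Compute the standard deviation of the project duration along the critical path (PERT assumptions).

4.48 hours

te_User testing = (1 + 4·6 + 17)/6 = 42/6 = 7; σ²_User testing = ((17−1)/6)² = 7.111
te_Tooling = (1 + 4·2 + 15)/6 = 24/6 = 4; σ²_Tooling = ((15−1)/6)² = 5.444
te_Supplier sourcing = (7 + 4·12 + 23)/6 = 78/6 = 13; σ²_Supplier sourcing = ((23−7)/6)² = 7.111
te_Pilot run = (1 + 4·2 + 3)/6 = 12/6 = 2; σ²_Pilot run = ((3−1)/6)² = 0.111
te_QA = (1 + 4·3 + 5)/6 = 18/6 = 3; σ²_QA = ((5−1)/6)² = 0.444
te_Packaging design = (9 + 4·13 + 29)/6 = 90/6 = 15; σ²_Packaging design = ((29−9)/6)² = 11.111
te_Regulatory filing = (1 + 4·5 + 15)/6 = 36/6 = 6; σ²_Regulatory filing = ((15−1)/6)² = 5.444
te_Marketing collateral = (8 + 4·12 + 28)/6 = 84/6 = 14; σ²_Marketing collateral = ((28−8)/6)² = 11.111
te_Sales training = (12 + 4·13 + 14)/6 = 78/6 = 13; σ²_Sales training = ((14−12)/6)² = 0.111
te_Distribution setup = (1 + 4·5 + 9)/6 = 30/6 = 5; σ²_Distribution setup = ((9−1)/6)² = 1.778

Forward pass:
ES_User testing = 0; EF_User testing = 7
ES_Tooling = 0; EF_Tooling = 4
ES_Supplier sourcing = max(EF_User testing=7, EF_Tooling=4) = 7; EF_Supplier sourcing = 7+13 = 20
ES_Pilot run = 4; EF_Pilot run = 4+2 = 6
ES_QA = 7; EF_QA = 7+3 = 10
ES_Packaging design = 7; EF_Packaging design = 7+15 = 22
ES_Regulatory filing = 20; EF_Regulatory filing = 20+6 = 26
ES_Marketing collateral = 4; EF_Marketing collateral = 4+14 = 18
ES_Sales training = 22; EF_Sales training = 22+13 = 35
ES_Distribution setup = max(EF_Supplier sourcing=20, EF_Pilot run=6, EF_QA=10, EF_Regulatory filing=26, EF_Marketing collateral=18, EF_Sales training=35) = 35; EF_Distribution setup = 35+5 = 40
Expected project duration μ = 40 hours. Critical path: User testing → Packaging design → Sales training → Distribution setup.

Variance along critical path = 7.111 + 11.111 + 0.111 + 1.778 = 20.111
σ = √20.111 = 4.485 hours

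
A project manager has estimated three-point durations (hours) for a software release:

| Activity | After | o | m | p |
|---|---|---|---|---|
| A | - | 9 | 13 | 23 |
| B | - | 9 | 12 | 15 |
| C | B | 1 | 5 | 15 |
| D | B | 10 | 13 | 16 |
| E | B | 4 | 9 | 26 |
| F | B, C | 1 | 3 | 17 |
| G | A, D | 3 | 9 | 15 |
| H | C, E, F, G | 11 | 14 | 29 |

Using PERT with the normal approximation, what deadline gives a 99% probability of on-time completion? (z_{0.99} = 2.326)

59.0 hours

te_A = (9 + 4·13 + 23)/6 = 84/6 = 14; σ²_A = ((23−9)/6)² = 5.444
te_B = (9 + 4·12 + 15)/6 = 72/6 = 12; σ²_B = ((15−9)/6)² = 1.000
te_C = (1 + 4·5 + 15)/6 = 36/6 = 6; σ²_C = ((15−1)/6)² = 5.444
te_D = (10 + 4·13 + 16)/6 = 78/6 = 13; σ²_D = ((16−10)/6)² = 1.000
te_E = (4 + 4·9 + 26)/6 = 66/6 = 11; σ²_E = ((26−4)/6)² = 13.444
te_F = (1 + 4·3 + 17)/6 = 30/6 = 5; σ²_F = ((17−1)/6)² = 7.111
te_G = (3 + 4·9 + 15)/6 = 54/6 = 9; σ²_G = ((15−3)/6)² = 4.000
te_H = (11 + 4·14 + 29)/6 = 96/6 = 16; σ²_H = ((29−11)/6)² = 9.000

Forward pass:
ES_A = 0; EF_A = 14
ES_B = 0; EF_B = 12
ES_C = 12; EF_C = 12+6 = 18
ES_D = 12; EF_D = 12+13 = 25
ES_E = 12; EF_E = 12+11 = 23
ES_F = max(EF_B=12, EF_C=18) = 18; EF_F = 18+5 = 23
ES_G = max(EF_A=14, EF_D=25) = 25; EF_G = 25+9 = 34
ES_H = max(EF_C=18, EF_E=23, EF_F=23, EF_G=34) = 34; EF_H = 34+16 = 50
Expected project duration μ = 50 hours. Critical path: B → D → G → H.

Variance along critical path = 1.000 + 1.000 + 4.000 + 9.000 = 15.000; σ = 3.873 hours.
D = μ + z·σ = 50 + 2.326·3.873 = 59.0 hours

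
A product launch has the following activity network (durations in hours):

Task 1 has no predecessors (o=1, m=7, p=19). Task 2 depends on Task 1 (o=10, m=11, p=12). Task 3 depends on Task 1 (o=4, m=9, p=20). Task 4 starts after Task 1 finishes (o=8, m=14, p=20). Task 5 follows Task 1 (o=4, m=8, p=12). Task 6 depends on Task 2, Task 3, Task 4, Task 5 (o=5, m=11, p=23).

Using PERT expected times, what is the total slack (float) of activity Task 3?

4 hours

te_Task 1 = (1 + 4·7 + 19)/6 = 48/6 = 8
te_Task 2 = (10 + 4·11 + 12)/6 = 66/6 = 11
te_Task 3 = (4 + 4·9 + 20)/6 = 60/6 = 10
te_Task 4 = (8 + 4·14 + 20)/6 = 84/6 = 14
te_Task 5 = (4 + 4·8 + 12)/6 = 48/6 = 8
te_Task 6 = (5 + 4·11 + 23)/6 = 72/6 = 12

Forward pass:
ES_Task 1 = 0; EF_Task 1 = 8
ES_Task 2 = 8; EF_Task 2 = 8+11 = 19
ES_Task 3 = 8; EF_Task 3 = 8+10 = 18
ES_Task 4 = 8; EF_Task 4 = 8+14 = 22
ES_Task 5 = 8; EF_Task 5 = 8+8 = 16
ES_Task 6 = max(EF_Task 2=19, EF_Task 3=18, EF_Task 4=22, EF_Task 5=16) = 22; EF_Task 6 = 22+12 = 34
Expected project duration μ = 34 hours. Critical path: Task 1 → Task 4 → Task 6.

Backward pass:
LF_Task 6 = 34; LS_Task 6 = 34−12 = 22
LF_Task 5 = LS_Task 6 = 22; LS_Task 5 = 22−8 = 14
LF_Task 4 = LS_Task 6 = 22; LS_Task 4 = 22−14 = 8
LF_Task 3 = LS_Task 6 = 22; LS_Task 3 = 22−10 = 12
LF_Task 2 = LS_Task 6 = 22; LS_Task 2 = 22−11 = 11
LF_Task 1 = min(LS_Task 2=11, LS_Task 3=12, LS_Task 4=8, LS_Task 5=14) = 8; LS_Task 1 = 8−8 = 0
Slack_Task 3 = LS_Task 3 − ES_Task 3 = 12 − 8 = 4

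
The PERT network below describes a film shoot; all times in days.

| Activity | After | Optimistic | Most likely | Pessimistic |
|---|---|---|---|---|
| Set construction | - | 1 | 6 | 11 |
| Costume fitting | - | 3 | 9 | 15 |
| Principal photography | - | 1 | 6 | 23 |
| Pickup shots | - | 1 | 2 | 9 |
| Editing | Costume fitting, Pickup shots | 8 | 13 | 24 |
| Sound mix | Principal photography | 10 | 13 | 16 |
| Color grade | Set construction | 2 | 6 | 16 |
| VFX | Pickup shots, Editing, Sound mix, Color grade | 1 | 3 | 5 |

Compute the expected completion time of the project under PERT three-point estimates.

26 days

te_Set construction = (1 + 4·6 + 11)/6 = 36/6 = 6
te_Costume fitting = (3 + 4·9 + 15)/6 = 54/6 = 9
te_Principal photography = (1 + 4·6 + 23)/6 = 48/6 = 8
te_Pickup shots = (1 + 4·2 + 9)/6 = 18/6 = 3
te_Editing = (8 + 4·13 + 24)/6 = 84/6 = 14
te_Sound mix = (10 + 4·13 + 16)/6 = 78/6 = 13
te_Color grade = (2 + 4·6 + 16)/6 = 42/6 = 7
te_VFX = (1 + 4·3 + 5)/6 = 18/6 = 3

Forward pass:
ES_Set construction = 0; EF_Set construction = 6
ES_Costume fitting = 0; EF_Costume fitting = 9
ES_Principal photography = 0; EF_Principal photography = 8
ES_Pickup shots = 0; EF_Pickup shots = 3
ES_Editing = max(EF_Costume fitting=9, EF_Pickup shots=3) = 9; EF_Editing = 9+14 = 23
ES_Sound mix = 8; EF_Sound mix = 8+13 = 21
ES_Color grade = 6; EF_Color grade = 6+7 = 13
ES_VFX = max(EF_Pickup shots=3, EF_Editing=23, EF_Sound mix=21, EF_Color grade=13) = 23; EF_VFX = 23+3 = 26
Expected project duration μ = 26 days. Critical path: Costume fitting → Editing → VFX.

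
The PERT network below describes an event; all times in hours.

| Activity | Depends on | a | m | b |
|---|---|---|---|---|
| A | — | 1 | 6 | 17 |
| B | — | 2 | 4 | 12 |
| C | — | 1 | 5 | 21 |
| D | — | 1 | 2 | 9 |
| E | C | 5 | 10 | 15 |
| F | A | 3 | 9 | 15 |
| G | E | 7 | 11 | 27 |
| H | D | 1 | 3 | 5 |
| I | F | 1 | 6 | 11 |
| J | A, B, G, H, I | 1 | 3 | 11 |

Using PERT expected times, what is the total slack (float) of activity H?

24 hours

te_A = (1 + 4·6 + 17)/6 = 42/6 = 7
te_B = (2 + 4·4 + 12)/6 = 30/6 = 5
te_C = (1 + 4·5 + 21)/6 = 42/6 = 7
te_D = (1 + 4·2 + 9)/6 = 18/6 = 3
te_E = (5 + 4·10 + 15)/6 = 60/6 = 10
te_F = (3 + 4·9 + 15)/6 = 54/6 = 9
te_G = (7 + 4·11 + 27)/6 = 78/6 = 13
te_H = (1 + 4·3 + 5)/6 = 18/6 = 3
te_I = (1 + 4·6 + 11)/6 = 36/6 = 6
te_J = (1 + 4·3 + 11)/6 = 24/6 = 4

Forward pass:
ES_A = 0; EF_A = 7
ES_B = 0; EF_B = 5
ES_C = 0; EF_C = 7
ES_D = 0; EF_D = 3
ES_E = 7; EF_E = 7+10 = 17
ES_F = 7; EF_F = 7+9 = 16
ES_G = 17; EF_G = 17+13 = 30
ES_H = 3; EF_H = 3+3 = 6
ES_I = 16; EF_I = 16+6 = 22
ES_J = max(EF_A=7, EF_B=5, EF_G=30, EF_H=6, EF_I=22) = 30; EF_J = 30+4 = 34
Expected project duration μ = 34 hours. Critical path: C → E → G → J.

Backward pass:
LF_J = 34; LS_J = 34−4 = 30
LF_I = LS_J = 30; LS_I = 30−6 = 24
LF_H = LS_J = 30; LS_H = 30−3 = 27
LF_G = LS_J = 30; LS_G = 30−13 = 17
LF_F = LS_I = 24; LS_F = 24−9 = 15
LF_E = LS_G = 17; LS_E = 17−10 = 7
LF_D = LS_H = 27; LS_D = 27−3 = 24
LF_C = LS_E = 7; LS_C = 7−7 = 0
LF_B = LS_J = 30; LS_B = 30−5 = 25
LF_A = min(LS_F=15, LS_J=30) = 15; LS_A = 15−7 = 8
Slack_H = LS_H − ES_H = 27 − 3 = 24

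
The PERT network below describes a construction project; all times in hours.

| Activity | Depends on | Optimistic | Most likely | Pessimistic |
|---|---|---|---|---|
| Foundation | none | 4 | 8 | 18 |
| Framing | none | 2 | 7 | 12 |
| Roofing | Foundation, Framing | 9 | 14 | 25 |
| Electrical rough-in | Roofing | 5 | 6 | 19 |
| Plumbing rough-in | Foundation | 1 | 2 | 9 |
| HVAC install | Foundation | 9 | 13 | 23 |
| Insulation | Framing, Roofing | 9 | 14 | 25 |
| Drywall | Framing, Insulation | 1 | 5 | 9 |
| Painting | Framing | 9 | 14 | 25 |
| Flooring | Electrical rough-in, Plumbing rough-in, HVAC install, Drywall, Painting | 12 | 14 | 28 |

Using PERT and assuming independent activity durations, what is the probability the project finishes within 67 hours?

0.905

te_Foundation = (4 + 4·8 + 18)/6 = 54/6 = 9; σ²_Foundation = ((18−4)/6)² = 5.444
te_Framing = (2 + 4·7 + 12)/6 = 42/6 = 7; σ²_Framing = ((12−2)/6)² = 2.778
te_Roofing = (9 + 4·14 + 25)/6 = 90/6 = 15; σ²_Roofing = ((25−9)/6)² = 7.111
te_Electrical rough-in = (5 + 4·6 + 19)/6 = 48/6 = 8; σ²_Electrical rough-in = ((19−5)/6)² = 5.444
te_Plumbing rough-in = (1 + 4·2 + 9)/6 = 18/6 = 3; σ²_Plumbing rough-in = ((9−1)/6)² = 1.778
te_HVAC install = (9 + 4·13 + 23)/6 = 84/6 = 14; σ²_HVAC install = ((23−9)/6)² = 5.444
te_Insulation = (9 + 4·14 + 25)/6 = 90/6 = 15; σ²_Insulation = ((25−9)/6)² = 7.111
te_Drywall = (1 + 4·5 + 9)/6 = 30/6 = 5; σ²_Drywall = ((9−1)/6)² = 1.778
te_Painting = (9 + 4·14 + 25)/6 = 90/6 = 15; σ²_Painting = ((25−9)/6)² = 7.111
te_Flooring = (12 + 4·14 + 28)/6 = 96/6 = 16; σ²_Flooring = ((28−12)/6)² = 7.111

Forward pass:
ES_Foundation = 0; EF_Foundation = 9
ES_Framing = 0; EF_Framing = 7
ES_Roofing = max(EF_Foundation=9, EF_Framing=7) = 9; EF_Roofing = 9+15 = 24
ES_Electrical rough-in = 24; EF_Electrical rough-in = 24+8 = 32
ES_Plumbing rough-in = 9; EF_Plumbing rough-in = 9+3 = 12
ES_HVAC install = 9; EF_HVAC install = 9+14 = 23
ES_Insulation = max(EF_Framing=7, EF_Roofing=24) = 24; EF_Insulation = 24+15 = 39
ES_Drywall = max(EF_Framing=7, EF_Insulation=39) = 39; EF_Drywall = 39+5 = 44
ES_Painting = 7; EF_Painting = 7+15 = 22
ES_Flooring = max(EF_Electrical rough-in=32, EF_Plumbing rough-in=12, EF_HVAC install=23, EF_Drywall=44, EF_Painting=22) = 44; EF_Flooring = 44+16 = 60
Expected project duration μ = 60 hours. Critical path: Foundation → Roofing → Insulation → Drywall → Flooring.

Variance along critical path = 5.444 + 7.111 + 7.111 + 1.778 + 7.111 = 28.556; σ = √28.556 = 5.344 hours.
Z = (67 − 60) / 5.344 = 1.310
P(T ≤ 67) = Φ(1.310) ≈ 0.905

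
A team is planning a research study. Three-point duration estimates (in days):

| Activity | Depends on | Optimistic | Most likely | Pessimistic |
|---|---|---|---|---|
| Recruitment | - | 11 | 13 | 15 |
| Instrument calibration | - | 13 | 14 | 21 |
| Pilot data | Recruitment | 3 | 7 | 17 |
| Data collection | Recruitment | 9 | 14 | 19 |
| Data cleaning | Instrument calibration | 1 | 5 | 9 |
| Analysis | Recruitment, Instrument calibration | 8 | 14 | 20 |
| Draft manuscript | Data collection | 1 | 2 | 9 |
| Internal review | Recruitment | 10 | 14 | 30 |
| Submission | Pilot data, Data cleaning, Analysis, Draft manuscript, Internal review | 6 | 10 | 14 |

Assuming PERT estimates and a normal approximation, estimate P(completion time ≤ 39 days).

0.350

te_Recruitment = (11 + 4·13 + 15)/6 = 78/6 = 13; σ²_Recruitment = ((15−11)/6)² = 0.444
te_Instrument calibration = (13 + 4·14 + 21)/6 = 90/6 = 15; σ²_Instrument calibration = ((21−13)/6)² = 1.778
te_Pilot data = (3 + 4·7 + 17)/6 = 48/6 = 8; σ²_Pilot data = ((17−3)/6)² = 5.444
te_Data collection = (9 + 4·14 + 19)/6 = 84/6 = 14; σ²_Data collection = ((19−9)/6)² = 2.778
te_Data cleaning = (1 + 4·5 + 9)/6 = 30/6 = 5; σ²_Data cleaning = ((9−1)/6)² = 1.778
te_Analysis = (8 + 4·14 + 20)/6 = 84/6 = 14; σ²_Analysis = ((20−8)/6)² = 4.000
te_Draft manuscript = (1 + 4·2 + 9)/6 = 18/6 = 3; σ²_Draft manuscript = ((9−1)/6)² = 1.778
te_Internal review = (10 + 4·14 + 30)/6 = 96/6 = 16; σ²_Internal review = ((30−10)/6)² = 11.111
te_Submission = (6 + 4·10 + 14)/6 = 60/6 = 10; σ²_Submission = ((14−6)/6)² = 1.778

Forward pass:
ES_Recruitment = 0; EF_Recruitment = 13
ES_Instrument calibration = 0; EF_Instrument calibration = 15
ES_Pilot data = 13; EF_Pilot data = 13+8 = 21
ES_Data collection = 13; EF_Data collection = 13+14 = 27
ES_Data cleaning = 15; EF_Data cleaning = 15+5 = 20
ES_Analysis = max(EF_Recruitment=13, EF_Instrument calibration=15) = 15; EF_Analysis = 15+14 = 29
ES_Draft manuscript = 27; EF_Draft manuscript = 27+3 = 30
ES_Internal review = 13; EF_Internal review = 13+16 = 29
ES_Submission = max(EF_Pilot data=21, EF_Data cleaning=20, EF_Analysis=29, EF_Draft manuscript=30, EF_Internal review=29) = 30; EF_Submission = 30+10 = 40
Expected project duration μ = 40 days. Critical path: Recruitment → Data collection → Draft manuscript → Submission.

Variance along critical path = 0.444 + 2.778 + 1.778 + 1.778 = 6.778; σ = √6.778 = 2.603 days.
Z = (39 − 40) / 2.603 = -0.384
P(T ≤ 39) = Φ(-0.384) ≈ 0.350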